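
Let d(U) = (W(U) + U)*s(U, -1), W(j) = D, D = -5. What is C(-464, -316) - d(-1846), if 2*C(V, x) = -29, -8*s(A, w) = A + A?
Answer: 854222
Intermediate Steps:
s(A, w) = -A/4 (s(A, w) = -(A + A)/8 = -A/4)
C(V, x) = -29/2 (C(V, x) = (½)*(-29) = -29/2)
W(j) = -5
d(U) = -U*(-5 + U)/4 (d(U) = (-5 + U)*(-U/4) = -U*(-5 + U)/4)
C(-464, -316) - d(-1846) = -29/2 - (-1846)*(5 - 1*(-1846))/4 = -29/2 - (-1846)*(5 + 1846)/4 = -29/2 - (-1846)*1851/4 = -29/2 - 1*(-1708473/2) = -29/2 + 1708473/2 = 854222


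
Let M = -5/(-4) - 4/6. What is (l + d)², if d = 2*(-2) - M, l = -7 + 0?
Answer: 19321/144 ≈ 134.17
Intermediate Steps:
l = -7
M = 7/12 (M = -5*(-¼) - 4*⅙ = 5/4 - ⅔ = 7/12 ≈ 0.58333)
d = -55/12 (d = 2*(-2) - 1*7/12 = -4 - 7/12 = -55/12 ≈ -4.5833)
(l + d)² = (-7 - 55/12)² = (-139/12)² = 19321/144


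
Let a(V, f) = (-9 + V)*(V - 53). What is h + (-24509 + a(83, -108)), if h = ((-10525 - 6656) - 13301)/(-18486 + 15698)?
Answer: -31055625/1394 ≈ -22278.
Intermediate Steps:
a(V, f) = (-53 + V)*(-9 + V) (a(V, f) = (-9 + V)*(-53 + V) = (-53 + V)*(-9 + V))
h = 15241/1394 (h = (-17181 - 13301)/(-2788) = -30482*(-1/2788) = 15241/1394 ≈ 10.933)
h + (-24509 + a(83, -108)) = 15241/1394 + (-24509 + (477 + 83² - 62*83)) = 15241/1394 + (-24509 + (477 + 6889 - 5146)) = 15241/1394 + (-24509 + 2220) = 15241/1394 - 22289 = -31055625/1394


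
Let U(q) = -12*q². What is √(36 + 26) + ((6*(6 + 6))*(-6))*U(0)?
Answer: √62 ≈ 7.8740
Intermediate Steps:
√(36 + 26) + ((6*(6 + 6))*(-6))*U(0) = √(36 + 26) + ((6*(6 + 6))*(-6))*(-12*0²) = √62 + ((6*12)*(-6))*(-12*0) = √62 + (72*(-6))*0 = √62 - 432*0 = √62 + 0 = √62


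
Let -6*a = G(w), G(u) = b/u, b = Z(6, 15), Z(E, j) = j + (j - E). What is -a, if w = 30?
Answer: 2/15 ≈ 0.13333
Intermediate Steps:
Z(E, j) = -E + 2*j
b = 24 (b = -1*6 + 2*15 = -6 + 30 = 24)
G(u) = 24/u
a = -2/15 (a = -4/30 = -1/6*4/5 = -2/15 ≈ -0.13333)
-a = -1*(-2/15) = 2/15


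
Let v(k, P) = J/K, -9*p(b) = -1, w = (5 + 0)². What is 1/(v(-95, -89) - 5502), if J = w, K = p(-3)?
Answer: -1/5277 ≈ -0.00018950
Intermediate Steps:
w = 25 (w = 5² = 25)
p(b) = ⅑ (p(b) = -⅑*(-1) = ⅑)
K = ⅑ ≈ 0.11111
J = 25
v(k, P) = 225 (v(k, P) = 25/(⅑) = 25*9 = 225)
1/(v(-95, -89) - 5502) = 1/(225 - 5502) = 1/(-5277) = -1/5277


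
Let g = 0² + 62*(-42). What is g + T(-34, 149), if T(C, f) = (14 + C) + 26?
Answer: -2598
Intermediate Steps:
T(C, f) = 40 + C
g = -2604 (g = 0 - 2604 = -2604)
g + T(-34, 149) = -2604 + (40 - 34) = -2604 + 6 = -2598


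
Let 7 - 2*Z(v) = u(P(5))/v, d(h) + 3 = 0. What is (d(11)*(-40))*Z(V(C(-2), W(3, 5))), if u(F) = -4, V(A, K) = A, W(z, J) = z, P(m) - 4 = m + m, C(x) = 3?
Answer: 500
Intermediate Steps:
P(m) = 4 + 2*m (P(m) = 4 + (m + m) = 4 + 2*m)
d(h) = -3 (d(h) = -3 + 0 = -3)
Z(v) = 7/2 + 2/v (Z(v) = 7/2 - (-2)/v = 7/2 + 2/v)
(d(11)*(-40))*Z(V(C(-2), W(3, 5))) = (-3*(-40))*(7/2 + 2/3) = 120*(7/2 + 2*(⅓)) = 120*(7/2 + ⅔) = 120*(25/6) = 500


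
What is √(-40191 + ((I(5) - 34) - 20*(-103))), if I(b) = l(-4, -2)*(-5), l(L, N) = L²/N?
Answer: 25*I*√61 ≈ 195.26*I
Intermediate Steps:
I(b) = 40 (I(b) = ((-4)²/(-2))*(-5) = (16*(-½))*(-5) = -8*(-5) = 40)
√(-40191 + ((I(5) - 34) - 20*(-103))) = √(-40191 + ((40 - 34) - 20*(-103))) = √(-40191 + (6 + 2060)) = √(-40191 + 2066) = √(-38125) = 25*I*√61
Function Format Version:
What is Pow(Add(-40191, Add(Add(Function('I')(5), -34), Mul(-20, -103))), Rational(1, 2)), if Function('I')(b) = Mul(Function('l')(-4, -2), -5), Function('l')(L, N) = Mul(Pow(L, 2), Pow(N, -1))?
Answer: Mul(25, I, Pow(61, Rational(1, 2))) ≈ Mul(195.26, I)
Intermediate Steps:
Function('I')(b) = 40 (Function('I')(b) = Mul(Mul(Pow(-4, 2), Pow(-2, -1)), -5) = Mul(Mul(16, Rational(-1, 2)), -5) = Mul(-8, -5) = 40)
Pow(Add(-40191, Add(Add(Function('I')(5), -34), Mul(-20, -103))), Rational(1, 2)) = Pow(Add(-40191, Add(Add(40, -34), Mul(-20, -103))), Rational(1, 2)) = Pow(Add(-40191, Add(6, 2060)), Rational(1, 2)) = Pow(Add(-40191, 2066), Rational(1, 2)) = Pow(-38125, Rational(1, 2)) = Mul(25, I, Pow(61, Rational(1, 2)))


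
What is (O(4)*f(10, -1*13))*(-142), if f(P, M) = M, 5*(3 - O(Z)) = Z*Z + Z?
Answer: -1846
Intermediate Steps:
O(Z) = 3 - Z/5 - Z²/5 (O(Z) = 3 - (Z*Z + Z)/5 = 3 - (Z² + Z)/5 = 3 - (Z + Z²)/5 = 3 + (-Z/5 - Z²/5) = 3 - Z/5 - Z²/5)
(O(4)*f(10, -1*13))*(-142) = ((3 - ⅕*4 - ⅕*4²)*(-1*13))*(-142) = ((3 - ⅘ - ⅕*16)*(-13))*(-142) = ((3 - ⅘ - 16/5)*(-13))*(-142) = -1*(-13)*(-142) = 13*(-142) = -1846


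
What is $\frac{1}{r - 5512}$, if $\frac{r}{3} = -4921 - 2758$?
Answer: $- \frac{1}{28549} \approx -3.5028 \cdot 10^{-5}$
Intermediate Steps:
$r = -23037$ ($r = 3 \left(-4921 - 2758\right) = 3 \left(-7679\right) = -23037$)
$\frac{1}{r - 5512} = \frac{1}{-23037 - 5512} = \frac{1}{-28549} = - \frac{1}{28549}$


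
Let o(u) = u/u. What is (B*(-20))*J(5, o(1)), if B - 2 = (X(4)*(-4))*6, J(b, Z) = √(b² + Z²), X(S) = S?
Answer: 1880*√26 ≈ 9586.2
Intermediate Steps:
o(u) = 1
J(b, Z) = √(Z² + b²)
B = -94 (B = 2 + (4*(-4))*6 = 2 - 16*6 = 2 - 96 = -94)
(B*(-20))*J(5, o(1)) = (-94*(-20))*√(1² + 5²) = 1880*√(1 + 25) = 1880*√26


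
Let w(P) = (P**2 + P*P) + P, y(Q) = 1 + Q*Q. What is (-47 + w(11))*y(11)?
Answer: 25132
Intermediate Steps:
y(Q) = 1 + Q**2
w(P) = P + 2*P**2 (w(P) = (P**2 + P**2) + P = 2*P**2 + P = P + 2*P**2)
(-47 + w(11))*y(11) = (-47 + 11*(1 + 2*11))*(1 + 11**2) = (-47 + 11*(1 + 22))*(1 + 121) = (-47 + 11*23)*122 = (-47 + 253)*122 = 206*122 = 25132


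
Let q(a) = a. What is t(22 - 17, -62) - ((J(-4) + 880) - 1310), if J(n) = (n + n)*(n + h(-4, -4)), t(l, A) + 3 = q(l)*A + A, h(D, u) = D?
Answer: -9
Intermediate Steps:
t(l, A) = -3 + A + A*l (t(l, A) = -3 + (l*A + A) = -3 + (A*l + A) = -3 + (A + A*l) = -3 + A + A*l)
J(n) = 2*n*(-4 + n) (J(n) = (n + n)*(n - 4) = (2*n)*(-4 + n) = 2*n*(-4 + n))
t(22 - 17, -62) - ((J(-4) + 880) - 1310) = (-3 - 62 - 62*(22 - 17)) - ((2*(-4)*(-4 - 4) + 880) - 1310) = (-3 - 62 - 62*5) - ((2*(-4)*(-8) + 880) - 1310) = (-3 - 62 - 310) - ((64 + 880) - 1310) = -375 - (944 - 1310) = -375 - 1*(-366) = -375 + 366 = -9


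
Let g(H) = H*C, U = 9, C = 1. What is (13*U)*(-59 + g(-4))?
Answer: -7371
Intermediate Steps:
g(H) = H (g(H) = H*1 = H)
(13*U)*(-59 + g(-4)) = (13*9)*(-59 - 4) = 117*(-63) = -7371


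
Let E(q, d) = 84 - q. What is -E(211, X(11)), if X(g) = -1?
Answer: 127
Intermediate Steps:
-E(211, X(11)) = -(84 - 1*211) = -(84 - 211) = -1*(-127) = 127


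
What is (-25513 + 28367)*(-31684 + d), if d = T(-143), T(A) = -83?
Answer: -90663018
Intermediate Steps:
d = -83
(-25513 + 28367)*(-31684 + d) = (-25513 + 28367)*(-31684 - 83) = 2854*(-31767) = -90663018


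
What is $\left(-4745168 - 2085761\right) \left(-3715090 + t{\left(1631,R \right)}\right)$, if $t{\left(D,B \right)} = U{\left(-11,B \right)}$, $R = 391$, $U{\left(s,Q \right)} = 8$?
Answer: $25377461371178$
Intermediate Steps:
$t{\left(D,B \right)} = 8$
$\left(-4745168 - 2085761\right) \left(-3715090 + t{\left(1631,R \right)}\right) = \left(-4745168 - 2085761\right) \left(-3715090 + 8\right) = \left(-6830929\right) \left(-3715082\right) = 25377461371178$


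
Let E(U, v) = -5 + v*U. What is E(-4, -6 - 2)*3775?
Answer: 101925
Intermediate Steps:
E(U, v) = -5 + U*v
E(-4, -6 - 2)*3775 = (-5 - 4*(-6 - 2))*3775 = (-5 - 4*(-8))*3775 = (-5 + 32)*3775 = 27*3775 = 101925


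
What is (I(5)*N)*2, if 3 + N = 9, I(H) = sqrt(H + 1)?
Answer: 12*sqrt(6) ≈ 29.394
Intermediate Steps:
I(H) = sqrt(1 + H)
N = 6 (N = -3 + 9 = 6)
(I(5)*N)*2 = (sqrt(1 + 5)*6)*2 = (sqrt(6)*6)*2 = (6*sqrt(6))*2 = 12*sqrt(6)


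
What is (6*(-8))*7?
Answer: -336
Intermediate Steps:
(6*(-8))*7 = -48*7 = -336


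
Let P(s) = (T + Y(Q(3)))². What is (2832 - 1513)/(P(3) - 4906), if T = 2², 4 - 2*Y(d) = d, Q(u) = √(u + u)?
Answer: -25686206/94808305 + 31656*√6/94808305 ≈ -0.27011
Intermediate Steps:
Q(u) = √2*√u (Q(u) = √(2*u) = √2*√u)
Y(d) = 2 - d/2
T = 4
P(s) = (6 - √6/2)² (P(s) = (4 + (2 - √2*√3/2))² = (4 + (2 - √6/2))² = (6 - √6/2)²)
(2832 - 1513)/(P(3) - 4906) = (2832 - 1513)/((12 - √6)²/4 - 4906) = 1319/(-4906 + (12 - √6)²/4)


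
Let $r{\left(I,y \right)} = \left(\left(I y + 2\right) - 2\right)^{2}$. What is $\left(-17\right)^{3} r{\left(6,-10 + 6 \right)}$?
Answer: $-2829888$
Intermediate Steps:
$r{\left(I,y \right)} = I^{2} y^{2}$ ($r{\left(I,y \right)} = \left(\left(2 + I y\right) - 2\right)^{2} = \left(I y\right)^{2} = I^{2} y^{2}$)
$\left(-17\right)^{3} r{\left(6,-10 + 6 \right)} = \left(-17\right)^{3} \cdot 6^{2} \left(-10 + 6\right)^{2} = - 4913 \cdot 36 \left(-4\right)^{2} = - 4913 \cdot 36 \cdot 16 = \left(-4913\right) 576 = -2829888$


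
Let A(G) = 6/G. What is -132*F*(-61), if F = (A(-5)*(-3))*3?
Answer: 434808/5 ≈ 86962.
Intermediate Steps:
F = 54/5 (F = ((6/(-5))*(-3))*3 = ((6*(-⅕))*(-3))*3 = -6/5*(-3)*3 = (18/5)*3 = 54/5 ≈ 10.800)
-132*F*(-61) = -132*54/5*(-61) = -7128/5*(-61) = 434808/5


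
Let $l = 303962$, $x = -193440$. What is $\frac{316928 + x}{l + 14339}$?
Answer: $\frac{123488}{318301} \approx 0.38796$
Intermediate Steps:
$\frac{316928 + x}{l + 14339} = \frac{316928 - 193440}{303962 + 14339} = \frac{123488}{318301}$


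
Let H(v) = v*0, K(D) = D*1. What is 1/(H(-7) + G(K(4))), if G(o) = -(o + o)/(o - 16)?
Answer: 3/2 ≈ 1.5000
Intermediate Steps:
K(D) = D
H(v) = 0
G(o) = -2*o/(-16 + o)
1/(H(-7) + G(K(4))) = 1/(0 - 2*4/(-16 + 4)) = 1/(0 - 2*4/(-12)) = 1/(0 - 2*4*(-1/12)) = 1/(0 + ⅔) = 1/(⅔) = 3/2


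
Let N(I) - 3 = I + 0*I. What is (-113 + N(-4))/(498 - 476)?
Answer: -57/11 ≈ -5.1818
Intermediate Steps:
N(I) = 3 + I (N(I) = 3 + (I + 0*I) = 3 + (I + 0) = 3 + I)
(-113 + N(-4))/(498 - 476) = (-113 + (3 - 4))/(498 - 476) = (-113 - 1)/22 = -114*1/22 = -57/11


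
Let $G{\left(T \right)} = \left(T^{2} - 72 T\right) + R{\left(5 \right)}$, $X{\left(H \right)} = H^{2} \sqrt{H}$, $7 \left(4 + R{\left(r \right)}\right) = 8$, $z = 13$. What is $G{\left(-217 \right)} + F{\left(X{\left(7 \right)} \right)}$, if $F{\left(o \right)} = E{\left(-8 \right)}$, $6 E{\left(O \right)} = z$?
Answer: $\frac{2633917}{42} \approx 62712.0$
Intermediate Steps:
$E{\left(O \right)} = \frac{13}{6}$ ($E{\left(O \right)} = \frac{1}{6} \cdot 13 = \frac{13}{6}$)
$R{\left(r \right)} = - \frac{20}{7}$ ($R{\left(r \right)} = -4 + \frac{1}{7} \cdot 8 = -4 + \frac{8}{7} = - \frac{20}{7}$)
$X{\left(H \right)} = H^{\frac{5}{2}}$
$F{\left(o \right)} = \frac{13}{6}$
$G{\left(T \right)} = - \frac{20}{7} + T^{2} - 72 T$ ($G{\left(T \right)} = \left(T^{2} - 72 T\right) - \frac{20}{7} = - \frac{20}{7} + T^{2} - 72 T$)
$G{\left(-217 \right)} + F{\left(X{\left(7 \right)} \right)} = \left(- \frac{20}{7} + \left(-217\right)^{2} - -15624\right) + \frac{13}{6} = \left(- \frac{20}{7} + 47089 + 15624\right) + \frac{13}{6} = \frac{438971}{7} + \frac{13}{6} = \frac{2633917}{42}$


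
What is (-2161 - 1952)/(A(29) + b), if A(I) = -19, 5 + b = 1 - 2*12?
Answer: 4113/47 ≈ 87.511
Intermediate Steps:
b = -28 (b = -5 + (1 - 2*12) = -5 + (1 - 24) = -5 - 23 = -28)
(-2161 - 1952)/(A(29) + b) = (-2161 - 1952)/(-19 - 28) = -4113/(-47) = -4113*(-1/47) = 4113/47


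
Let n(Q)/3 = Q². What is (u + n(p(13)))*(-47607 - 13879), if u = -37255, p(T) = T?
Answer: 2259487528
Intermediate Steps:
n(Q) = 3*Q²
(u + n(p(13)))*(-47607 - 13879) = (-37255 + 3*13²)*(-47607 - 13879) = (-37255 + 3*169)*(-61486) = (-37255 + 507)*(-61486) = -36748*(-61486) = 2259487528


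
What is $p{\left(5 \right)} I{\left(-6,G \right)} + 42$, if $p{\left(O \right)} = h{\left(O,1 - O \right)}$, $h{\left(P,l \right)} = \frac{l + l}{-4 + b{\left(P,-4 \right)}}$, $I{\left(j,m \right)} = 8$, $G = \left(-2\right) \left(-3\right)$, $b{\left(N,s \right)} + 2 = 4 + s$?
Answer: $\frac{158}{3} \approx 52.667$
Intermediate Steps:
$b{\left(N,s \right)} = 2 + s$ ($b{\left(N,s \right)} = -2 + \left(4 + s\right) = 2 + s$)
$G = 6$
$h{\left(P,l \right)} = - \frac{l}{3}$ ($h{\left(P,l \right)} = \frac{l + l}{-4 + \left(2 - 4\right)} = \frac{2 l}{-4 - 2} = \frac{2 l}{-6} = 2 l \left(- \frac{1}{6}\right) = - \frac{l}{3}$)
$p{\left(O \right)} = - \frac{1}{3} + \frac{O}{3}$ ($p{\left(O \right)} = - \frac{1 - O}{3} = - \frac{1}{3} + \frac{O}{3}$)
$p{\left(5 \right)} I{\left(-6,G \right)} + 42 = \left(- \frac{1}{3} + \frac{1}{3} \cdot 5\right) 8 + 42 = \left(- \frac{1}{3} + \frac{5}{3}\right) 8 + 42 = \frac{4}{3} \cdot 8 + 42 = \frac{32}{3} + 42 = \frac{158}{3}$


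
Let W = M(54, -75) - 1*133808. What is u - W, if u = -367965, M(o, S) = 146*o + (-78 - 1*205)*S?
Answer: -263266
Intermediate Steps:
M(o, S) = -283*S + 146*o (M(o, S) = 146*o + (-78 - 205)*S = 146*o - 283*S = -283*S + 146*o)
W = -104699 (W = (-283*(-75) + 146*54) - 1*133808 = (21225 + 7884) - 133808 = 29109 - 133808 = -104699)
u - W = -367965 - 1*(-104699) = -367965 + 104699 = -263266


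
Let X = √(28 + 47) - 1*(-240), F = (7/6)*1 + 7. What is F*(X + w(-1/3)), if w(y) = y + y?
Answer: 17591/9 + 245*√3/6 ≈ 2025.3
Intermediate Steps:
w(y) = 2*y
F = 49/6 (F = (7*(⅙))*1 + 7 = (7/6)*1 + 7 = 7/6 + 7 = 49/6 ≈ 8.1667)
X = 240 + 5*√3 (X = √75 + 240 = 5*√3 + 240 = 240 + 5*√3 ≈ 248.66)
F*(X + w(-1/3)) = 49*((240 + 5*√3) + 2*(-1/3))/6 = 49*((240 + 5*√3) + 2*(-1*⅓))/6 = 49*((240 + 5*√3) + 2*(-⅓))/6 = 49*((240 + 5*√3) - ⅔)/6 = 49*(718/3 + 5*√3)/6 = 17591/9 + 245*√3/6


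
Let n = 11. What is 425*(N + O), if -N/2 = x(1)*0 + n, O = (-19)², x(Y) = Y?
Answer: 144075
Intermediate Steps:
O = 361
N = -22 (N = -2*(1*0 + 11) = -2*(0 + 11) = -2*11 = -22)
425*(N + O) = 425*(-22 + 361) = 425*339 = 144075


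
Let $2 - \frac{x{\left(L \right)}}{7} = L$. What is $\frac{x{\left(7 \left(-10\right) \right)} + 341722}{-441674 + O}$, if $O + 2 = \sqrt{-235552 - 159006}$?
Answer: $- \frac{75576505388}{97539041767} - \frac{171113 i \sqrt{394558}}{97539041767} \approx -0.77483 - 0.0011019 i$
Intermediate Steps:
$x{\left(L \right)} = 14 - 7 L$
$O = -2 + i \sqrt{394558}$ ($O = -2 + \sqrt{-235552 - 159006} = -2 + \sqrt{-394558} = -2 + i \sqrt{394558} \approx -2.0 + 628.14 i$)
$\frac{x{\left(7 \left(-10\right) \right)} + 341722}{-441674 + O} = \frac{\left(14 - 7 \cdot 7 \left(-10\right)\right) + 341722}{-441674 - \left(2 - i \sqrt{394558}\right)} = \frac{\left(14 - -490\right) + 341722}{-441676 + i \sqrt{394558}} = \frac{\left(14 + 490\right) + 341722}{-441676 + i \sqrt{394558}} = \frac{504 + 341722}{-441676 + i \sqrt{394558}} = \frac{342226}{-441676 + i \sqrt{394558}}$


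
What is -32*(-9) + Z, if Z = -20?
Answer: 268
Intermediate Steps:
-32*(-9) + Z = -32*(-9) - 20 = 288 - 20 = 268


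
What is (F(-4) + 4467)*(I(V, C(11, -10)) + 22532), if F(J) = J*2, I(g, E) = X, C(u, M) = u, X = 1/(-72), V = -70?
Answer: 7233849077/72 ≈ 1.0047e+8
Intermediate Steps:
X = -1/72 ≈ -0.013889
I(g, E) = -1/72
F(J) = 2*J
(F(-4) + 4467)*(I(V, C(11, -10)) + 22532) = (2*(-4) + 4467)*(-1/72 + 22532) = (-8 + 4467)*(1622303/72) = 4459*(1622303/72) = 7233849077/72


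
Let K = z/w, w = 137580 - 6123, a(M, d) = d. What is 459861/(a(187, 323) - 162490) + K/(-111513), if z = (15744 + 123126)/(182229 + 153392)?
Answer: -251386767548691738179/88649913631864656643 ≈ -2.8357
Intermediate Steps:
w = 131457
z = 138870/335621 ≈ 0.41377
K = 46290/14706576599 (K = (138870/335621)/131457 = (138870/335621)*(1/131457) = 46290/14706576599 ≈ 3.1476e-6)
459861/(a(187, 323) - 162490) + K/(-111513) = 459861/(323 - 162490) + (46290/14706576599)/(-111513) = 459861/(-162167) + (46290/14706576599)*(-1/111513) = 459861*(-1/162167) - 15430/546658158761429 = -459861/162167 - 15430/546658158761429 = -251386767548691738179/88649913631864656643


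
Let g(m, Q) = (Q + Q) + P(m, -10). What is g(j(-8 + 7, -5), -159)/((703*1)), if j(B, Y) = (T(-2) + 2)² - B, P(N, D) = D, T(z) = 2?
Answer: -328/703 ≈ -0.46657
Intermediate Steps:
j(B, Y) = 16 - B (j(B, Y) = (2 + 2)² - B = 4² - B = 16 - B)
g(m, Q) = -10 + 2*Q (g(m, Q) = (Q + Q) - 10 = 2*Q - 10 = -10 + 2*Q)
g(j(-8 + 7, -5), -159)/((703*1)) = (-10 + 2*(-159))/((703*1)) = (-10 - 318)/703 = -328*1/703 = -328/703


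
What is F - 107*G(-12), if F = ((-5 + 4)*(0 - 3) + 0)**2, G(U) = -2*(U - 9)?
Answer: -4485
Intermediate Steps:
G(U) = 18 - 2*U (G(U) = -2*(-9 + U) = 18 - 2*U)
F = 9 (F = (-1*(-3) + 0)**2 = (3 + 0)**2 = 3**2 = 9)
F - 107*G(-12) = 9 - 107*(18 - 2*(-12)) = 9 - 107*(18 + 24) = 9 - 107*42 = 9 - 4494 = -4485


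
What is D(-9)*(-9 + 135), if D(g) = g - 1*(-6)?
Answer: -378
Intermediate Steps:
D(g) = 6 + g (D(g) = g + 6 = 6 + g)
D(-9)*(-9 + 135) = (6 - 9)*(-9 + 135) = -3*126 = -378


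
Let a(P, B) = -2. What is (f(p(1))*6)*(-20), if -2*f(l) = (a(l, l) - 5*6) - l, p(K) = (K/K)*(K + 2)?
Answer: -2100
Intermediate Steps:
p(K) = 2 + K (p(K) = 1*(2 + K) = 2 + K)
f(l) = 16 + l/2 (f(l) = -((-2 - 5*6) - l)/2 = -((-2 - 30) - l)/2 = -(-32 - l)/2 = 16 + l/2)
(f(p(1))*6)*(-20) = ((16 + (2 + 1)/2)*6)*(-20) = ((16 + (½)*3)*6)*(-20) = ((16 + 3/2)*6)*(-20) = ((35/2)*6)*(-20) = 105*(-20) = -2100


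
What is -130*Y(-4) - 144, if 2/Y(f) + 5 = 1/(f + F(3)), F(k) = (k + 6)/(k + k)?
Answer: -2588/27 ≈ -95.852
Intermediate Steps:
F(k) = (6 + k)/(2*k) (F(k) = (6 + k)/((2*k)) = (6 + k)*(1/(2*k)) = (6 + k)/(2*k))
Y(f) = 2/(-5 + 1/(3/2 + f)) (Y(f) = 2/(-5 + 1/(f + (1/2)*(6 + 3)/3)) = 2/(-5 + 1/(f + (1/2)*(1/3)*9)) = 2/(-5 + 1/(f + 3/2)) = 2/(-5 + 1/(3/2 + f)))
-130*Y(-4) - 144 = -260*(-3 - 2*(-4))/(13 + 10*(-4)) - 144 = -260*(-3 + 8)/(13 - 40) - 144 = -260*5/(-27) - 144 = -260*(-1)*5/27 - 144 = -130*(-10/27) - 144 = 1300/27 - 144 = -2588/27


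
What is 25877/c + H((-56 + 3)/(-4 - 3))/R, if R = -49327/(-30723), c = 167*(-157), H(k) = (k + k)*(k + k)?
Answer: 183435686089/1293304613 ≈ 141.83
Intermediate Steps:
H(k) = 4*k**2 (H(k) = (2*k)*(2*k) = 4*k**2)
c = -26219
R = 49327/30723 (R = -49327*(-1/30723) = 49327/30723 ≈ 1.6055)
25877/c + H((-56 + 3)/(-4 - 3))/R = 25877/(-26219) + (4*((-56 + 3)/(-4 - 3))**2)/(49327/30723) = 25877*(-1/26219) + (4*(-53/(-7))**2)*(30723/49327) = -25877/26219 + (4*(-53*(-1/7))**2)*(30723/49327) = -25877/26219 + (4*(53/7)**2)*(30723/49327) = -25877/26219 + (4*(2809/49))*(30723/49327) = -25877/26219 + (11236/49)*(30723/49327) = -25877/26219 + 7044972/49327 = 183435686089/1293304613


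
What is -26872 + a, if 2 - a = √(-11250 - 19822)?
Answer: -26870 - 4*I*√1942 ≈ -26870.0 - 176.27*I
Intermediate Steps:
a = 2 - 4*I*√1942 (a = 2 - √(-11250 - 19822) = 2 - √(-31072) = 2 - 4*I*√1942 ≈ 2.0 - 176.27*I)
-26872 + a = -26872 + (2 - 4*I*√1942) = -26870 - 4*I*√1942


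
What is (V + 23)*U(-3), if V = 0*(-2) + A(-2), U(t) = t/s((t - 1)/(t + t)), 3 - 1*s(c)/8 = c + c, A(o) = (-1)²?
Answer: -27/5 ≈ -5.4000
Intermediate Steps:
A(o) = 1
s(c) = 24 - 16*c (s(c) = 24 - 8*(c + c) = 24 - 16*c)
U(t) = t/(24 - 8*(-1 + t)/t) (U(t) = t/(24 - 16*(t - 1)/(t + t)) = t/(24 - 16*(-1 + t)/(2*t)) = t/(24 - 16*(-1 + t)*1/(2*t)) = t/(24 - 8*(-1 + t)/t))
V = 1 (V = 0*(-2) + 1 = 0 + 1 = 1)
(V + 23)*U(-3) = (1 + 23)*((⅛)*(-3)²/(1 + 2*(-3))) = 24*((⅛)*9/(1 - 6)) = 24*((⅛)*9/(-5)) = 24*((⅛)*9*(-⅕)) = 24*(-9/40) = -27/5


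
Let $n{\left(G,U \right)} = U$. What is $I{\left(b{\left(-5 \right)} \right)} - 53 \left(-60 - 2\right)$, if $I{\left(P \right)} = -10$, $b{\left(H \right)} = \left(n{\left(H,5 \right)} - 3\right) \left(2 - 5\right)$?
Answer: $3276$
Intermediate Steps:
$b{\left(H \right)} = -6$ ($b{\left(H \right)} = \left(5 - 3\right) \left(2 - 5\right) = 2 \left(-3\right) = -6$)
$I{\left(b{\left(-5 \right)} \right)} - 53 \left(-60 - 2\right) = -10 - 53 \left(-60 - 2\right) = -10 - -3286 = -10 + 3286 = 3276$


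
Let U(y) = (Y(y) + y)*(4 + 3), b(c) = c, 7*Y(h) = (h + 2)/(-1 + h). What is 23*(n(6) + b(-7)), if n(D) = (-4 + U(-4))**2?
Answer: 570147/25 ≈ 22806.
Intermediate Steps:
Y(h) = (2 + h)/(7*(-1 + h)) (Y(h) = ((h + 2)/(-1 + h))/7 = ((2 + h)/(-1 + h))/7 = (2 + h)/(7*(-1 + h)))
U(y) = 7*y + (2 + y)/(-1 + y) (U(y) = ((2 + y)/(7*(-1 + y)) + y)*(4 + 3) = (y + (2 + y)/(7*(-1 + y)))*7 = 7*y + (2 + y)/(-1 + y))
n(D) = 24964/25 (n(D) = (-4 + (2 - 4 + 7*(-4)*(-1 - 4))/(-1 - 4))**2 = (-4 + (2 - 4 + 7*(-4)*(-5))/(-5))**2 = (-4 - (2 - 4 + 140)/5)**2 = (-4 - 1/5*138)**2 = (-4 - 138/5)**2 = (-158/5)**2 = 24964/25)
23*(n(6) + b(-7)) = 23*(24964/25 - 7) = 23*(24789/25) = 570147/25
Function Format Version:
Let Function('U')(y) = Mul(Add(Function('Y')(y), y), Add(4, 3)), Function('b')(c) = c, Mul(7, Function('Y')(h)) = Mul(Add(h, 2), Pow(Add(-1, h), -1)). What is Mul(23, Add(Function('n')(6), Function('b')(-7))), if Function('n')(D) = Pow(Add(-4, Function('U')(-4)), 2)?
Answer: Rational(570147, 25) ≈ 22806.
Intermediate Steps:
Function('Y')(h) = Mul(Rational(1, 7), Pow(Add(-1, h), -1), Add(2, h)) (Function('Y')(h) = Mul(Rational(1, 7), Mul(Add(h, 2), Pow(Add(-1, h), -1))) = Mul(Rational(1, 7), Mul(Add(2, h), Pow(Add(-1, h), -1))) = Mul(Rational(1, 7), Mul(Pow(Add(-1, h), -1), Add(2, h))) = Mul(Rational(1, 7), Pow(Add(-1, h), -1), Add(2, h)))
Function('U')(y) = Add(Mul(7, y), Mul(Pow(Add(-1, y), -1), Add(2, y))) (Function('U')(y) = Mul(Add(Mul(Rational(1, 7), Pow(Add(-1, y), -1), Add(2, y)), y), Add(4, 3)) = Mul(Add(y, Mul(Rational(1, 7), Pow(Add(-1, y), -1), Add(2, y))), 7) = Add(Mul(7, y), Mul(Pow(Add(-1, y), -1), Add(2, y))))
Function('n')(D) = Rational(24964, 25) (Function('n')(D) = Pow(Add(-4, Mul(Pow(Add(-1, -4), -1), Add(2, -4, Mul(7, -4, Add(-1, -4))))), 2) = Pow(Add(-4, Mul(Pow(-5, -1), Add(2, -4, Mul(7, -4, -5)))), 2) = Pow(Add(-4, Mul(Rational(-1, 5), Add(2, -4, 140))), 2) = Pow(Add(-4, Mul(Rational(-1, 5), 138)), 2) = Pow(Add(-4, Rational(-138, 5)), 2) = Pow(Rational(-158, 5), 2) = Rational(24964, 25))
Mul(23, Add(Function('n')(6), Function('b')(-7))) = Mul(23, Add(Rational(24964, 25), -7)) = Mul(23, Rational(24789, 25)) = Rational(570147, 25)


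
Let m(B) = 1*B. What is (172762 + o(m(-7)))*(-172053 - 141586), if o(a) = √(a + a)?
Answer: -54184900918 - 313639*I*√14 ≈ -5.4185e+10 - 1.1735e+6*I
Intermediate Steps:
m(B) = B
o(a) = √2*√a (o(a) = √(2*a) = √2*√a)
(172762 + o(m(-7)))*(-172053 - 141586) = (172762 + √2*√(-7))*(-172053 - 141586) = (172762 + √2*(I*√7))*(-313639) = (172762 + I*√14)*(-313639) = -54184900918 - 313639*I*√14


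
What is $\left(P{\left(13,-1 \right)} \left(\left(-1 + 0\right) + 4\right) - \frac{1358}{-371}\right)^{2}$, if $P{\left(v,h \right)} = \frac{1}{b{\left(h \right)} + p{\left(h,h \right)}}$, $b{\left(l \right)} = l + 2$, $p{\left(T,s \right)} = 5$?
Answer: $\frac{194481}{11236} \approx 17.309$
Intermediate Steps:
$b{\left(l \right)} = 2 + l$
$P{\left(v,h \right)} = \frac{1}{7 + h}$ ($P{\left(v,h \right)} = \frac{1}{\left(2 + h\right) + 5} = \frac{1}{7 + h}$)
$\left(P{\left(13,-1 \right)} \left(\left(-1 + 0\right) + 4\right) - \frac{1358}{-371}\right)^{2} = \left(\frac{\left(-1 + 0\right) + 4}{7 - 1} - \frac{1358}{-371}\right)^{2} = \left(\frac{-1 + 4}{6} - - \frac{194}{53}\right)^{2} = \left(\frac{1}{6} \cdot 3 + \frac{194}{53}\right)^{2} = \left(\frac{1}{2} + \frac{194}{53}\right)^{2} = \left(\frac{441}{106}\right)^{2} = \frac{194481}{11236}$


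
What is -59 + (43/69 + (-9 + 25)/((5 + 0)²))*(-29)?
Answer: -164966/1725 ≈ -95.632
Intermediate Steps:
-59 + (43/69 + (-9 + 25)/((5 + 0)²))*(-29) = -59 + (43*(1/69) + 16/(5²))*(-29) = -59 + (43/69 + 16/25)*(-29) = -59 + (2179/1725)*(-29) = -59 - 63191/1725 = -164966/1725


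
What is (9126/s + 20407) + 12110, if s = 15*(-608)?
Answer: 49424319/1520 ≈ 32516.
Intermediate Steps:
s = -9120
(9126/s + 20407) + 12110 = (9126/(-9120) + 20407) + 12110 = (9126*(-1/9120) + 20407) + 12110 = (-1521/1520 + 20407) + 12110 = 31017119/1520 + 12110 = 49424319/1520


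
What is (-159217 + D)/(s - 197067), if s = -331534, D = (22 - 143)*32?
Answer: 163089/528601 ≈ 0.30853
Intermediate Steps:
D = -3872 (D = -121*32 = -3872)
(-159217 + D)/(s - 197067) = (-159217 - 3872)/(-331534 - 197067) = -163089/(-528601) = -163089*(-1/528601) = 163089/528601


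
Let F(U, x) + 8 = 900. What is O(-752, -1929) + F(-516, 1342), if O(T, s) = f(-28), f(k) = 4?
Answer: 896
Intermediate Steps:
F(U, x) = 892 (F(U, x) = -8 + 900 = 892)
O(T, s) = 4
O(-752, -1929) + F(-516, 1342) = 4 + 892 = 896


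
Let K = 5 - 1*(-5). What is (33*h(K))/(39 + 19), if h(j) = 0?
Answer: 0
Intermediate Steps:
K = 10 (K = 5 + 5 = 10)
(33*h(K))/(39 + 19) = (33*0)/(39 + 19) = 0/58 = 0*(1/58) = 0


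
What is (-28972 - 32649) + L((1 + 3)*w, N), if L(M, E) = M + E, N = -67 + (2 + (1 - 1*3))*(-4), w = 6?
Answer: -61664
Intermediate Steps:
N = -67 (N = -67 + (2 + (1 - 3))*(-4) = -67 + (2 - 2)*(-4) = -67 + 0*(-4) = -67 + 0 = -67)
L(M, E) = E + M
(-28972 - 32649) + L((1 + 3)*w, N) = (-28972 - 32649) + (-67 + (1 + 3)*6) = -61621 + (-67 + 4*6) = -61621 + (-67 + 24) = -61621 - 43 = -61664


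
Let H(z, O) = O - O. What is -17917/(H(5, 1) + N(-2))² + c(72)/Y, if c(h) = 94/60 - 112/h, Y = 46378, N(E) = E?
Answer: -4674119771/1043505 ≈ -4479.3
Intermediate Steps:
H(z, O) = 0
c(h) = 47/30 - 112/h (c(h) = 94*(1/60) - 112/h = 47/30 - 112/h)
-17917/(H(5, 1) + N(-2))² + c(72)/Y = -17917/(0 - 2)² + (47/30 - 112/72)/46378 = -17917/((-2)²) + (47/30 - 112*1/72)*(1/46378) = -17917/4 + (47/30 - 14/9)*(1/46378) = -17917*¼ + (1/90)*(1/46378) = -17917/4 + 1/4174020 = -4674119771/1043505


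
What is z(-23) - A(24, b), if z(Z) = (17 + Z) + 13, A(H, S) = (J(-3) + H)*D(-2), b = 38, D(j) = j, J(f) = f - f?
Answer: 55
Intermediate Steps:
J(f) = 0
A(H, S) = -2*H (A(H, S) = (0 + H)*(-2) = H*(-2) = -2*H)
z(Z) = 30 + Z
z(-23) - A(24, b) = (30 - 23) - (-2)*24 = 7 - 1*(-48) = 7 + 48 = 55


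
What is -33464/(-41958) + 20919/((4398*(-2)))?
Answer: -97228343/61510428 ≈ -1.5807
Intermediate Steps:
-33464/(-41958) + 20919/((4398*(-2))) = -33464*(-1/41958) + 20919/(-8796) = 16732/20979 + 20919*(-1/8796) = 16732/20979 - 6973/2932 = -97228343/61510428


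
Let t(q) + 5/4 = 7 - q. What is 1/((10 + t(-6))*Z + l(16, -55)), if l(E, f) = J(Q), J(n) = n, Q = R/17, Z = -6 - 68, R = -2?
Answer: -34/54727 ≈ -0.00062127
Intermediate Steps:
Z = -74
Q = -2/17 ≈ -0.11765
l(E, f) = -2/17
t(q) = 23/4 - q (t(q) = -5/4 + (7 - q) = 23/4 - q)
1/((10 + t(-6))*Z + l(16, -55)) = 1/((10 + (23/4 - 1*(-6)))*(-74) - 2/17) = 1/((10 + (23/4 + 6))*(-74) - 2/17) = 1/((10 + 47/4)*(-74) - 2/17) = 1/((87/4)*(-74) - 2/17) = 1/(-3219/2 - 2/17) = 1/(-54727/34) = -34/54727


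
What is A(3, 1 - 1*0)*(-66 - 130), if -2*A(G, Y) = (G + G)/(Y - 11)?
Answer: -294/5 ≈ -58.800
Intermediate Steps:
A(G, Y) = -G/(-11 + Y) (A(G, Y) = -(G + G)/(2*(Y - 11)) = -2*G/(2*(-11 + Y)) = -G/(-11 + Y))
A(3, 1 - 1*0)*(-66 - 130) = (-1*3/(-11 + (1 - 1*0)))*(-66 - 130) = -1*3/(-11 + (1 + 0))*(-196) = -1*3/(-11 + 1)*(-196) = -1*3/(-10)*(-196) = -1*3*(-⅒)*(-196) = (3/10)*(-196) = -294/5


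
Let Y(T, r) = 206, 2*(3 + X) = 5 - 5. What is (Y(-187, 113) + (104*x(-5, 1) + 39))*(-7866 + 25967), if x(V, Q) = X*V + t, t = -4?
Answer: 25142289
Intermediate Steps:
X = -3 (X = -3 + (5 - 5)/2 = -3 + (½)*0 = -3 + 0 = -3)
x(V, Q) = -4 - 3*V (x(V, Q) = -3*V - 4 = -4 - 3*V)
(Y(-187, 113) + (104*x(-5, 1) + 39))*(-7866 + 25967) = (206 + (104*(-4 - 3*(-5)) + 39))*(-7866 + 25967) = (206 + (104*(-4 + 15) + 39))*18101 = (206 + (104*11 + 39))*18101 = (206 + (1144 + 39))*18101 = (206 + 1183)*18101 = 1389*18101 = 25142289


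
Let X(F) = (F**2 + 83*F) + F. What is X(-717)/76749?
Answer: 151287/25583 ≈ 5.9136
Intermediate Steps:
X(F) = F**2 + 84*F
X(-717)/76749 = -717*(84 - 717)/76749 = -717*(-633)*(1/76749) = 453861*(1/76749) = 151287/25583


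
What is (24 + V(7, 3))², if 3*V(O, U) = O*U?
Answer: 961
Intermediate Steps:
V(O, U) = O*U/3 (V(O, U) = (O*U)/3 = O*U/3)
(24 + V(7, 3))² = (24 + (⅓)*7*3)² = (24 + 7)² = 31² = 961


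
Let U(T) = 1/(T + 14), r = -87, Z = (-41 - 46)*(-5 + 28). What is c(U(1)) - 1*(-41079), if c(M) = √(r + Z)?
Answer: 41079 + 6*I*√58 ≈ 41079.0 + 45.695*I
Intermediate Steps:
Z = -2001 (Z = -87*23 = -2001)
U(T) = 1/(14 + T)
c(M) = 6*I*√58 (c(M) = √(-87 - 2001) = √(-2088) = 6*I*√58)
c(U(1)) - 1*(-41079) = 6*I*√58 - 1*(-41079) = 6*I*√58 + 41079 = 41079 + 6*I*√58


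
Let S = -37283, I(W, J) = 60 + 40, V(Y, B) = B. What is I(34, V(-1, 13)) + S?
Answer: -37183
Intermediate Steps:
I(W, J) = 100
I(34, V(-1, 13)) + S = 100 - 37283 = -37183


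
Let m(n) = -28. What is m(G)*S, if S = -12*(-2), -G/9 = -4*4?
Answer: -672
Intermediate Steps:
G = 144 (G = -(-36)*4 = -9*(-16) = 144)
S = 24
m(G)*S = -28*24 = -672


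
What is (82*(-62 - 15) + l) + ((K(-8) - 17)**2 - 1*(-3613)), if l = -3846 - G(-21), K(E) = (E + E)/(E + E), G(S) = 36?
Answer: -6327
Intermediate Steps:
K(E) = 1 (K(E) = (2*E)/((2*E)) = (2*E)*(1/(2*E)) = 1)
l = -3882 (l = -3846 - 1*36 = -3846 - 36 = -3882)
(82*(-62 - 15) + l) + ((K(-8) - 17)**2 - 1*(-3613)) = (82*(-62 - 15) - 3882) + ((1 - 17)**2 - 1*(-3613)) = (82*(-77) - 3882) + ((-16)**2 + 3613) = (-6314 - 3882) + (256 + 3613) = -10196 + 3869 = -6327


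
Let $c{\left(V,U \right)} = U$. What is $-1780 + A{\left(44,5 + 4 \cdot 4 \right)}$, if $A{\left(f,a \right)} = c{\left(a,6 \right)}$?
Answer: $-1774$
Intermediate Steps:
$A{\left(f,a \right)} = 6$
$-1780 + A{\left(44,5 + 4 \cdot 4 \right)} = -1780 + 6 = -1774$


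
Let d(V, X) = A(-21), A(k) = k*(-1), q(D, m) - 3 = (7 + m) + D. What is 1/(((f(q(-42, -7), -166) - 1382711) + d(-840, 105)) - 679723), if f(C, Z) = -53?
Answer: -1/2062466 ≈ -4.8486e-7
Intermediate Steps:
q(D, m) = 10 + D + m (q(D, m) = 3 + ((7 + m) + D) = 3 + (7 + D + m) = 10 + D + m)
A(k) = -k
d(V, X) = 21 (d(V, X) = -1*(-21) = 21)
1/(((f(q(-42, -7), -166) - 1382711) + d(-840, 105)) - 679723) = 1/(((-53 - 1382711) + 21) - 679723) = 1/((-1382764 + 21) - 679723) = 1/(-1382743 - 679723) = 1/(-2062466) = -1/2062466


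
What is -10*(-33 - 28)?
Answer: 610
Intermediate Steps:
-10*(-33 - 28) = -10*(-61) = 610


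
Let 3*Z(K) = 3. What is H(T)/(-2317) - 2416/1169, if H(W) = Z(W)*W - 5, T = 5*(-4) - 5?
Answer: -794686/386939 ≈ -2.0538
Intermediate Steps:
Z(K) = 1 (Z(K) = (⅓)*3 = 1)
T = -25 (T = -20 - 5 = -25)
H(W) = -5 + W (H(W) = 1*W - 5 = W - 5 = -5 + W)
H(T)/(-2317) - 2416/1169 = (-5 - 25)/(-2317) - 2416/1169 = -30*(-1/2317) - 2416*1/1169 = 30/2317 - 2416/1169 = -794686/386939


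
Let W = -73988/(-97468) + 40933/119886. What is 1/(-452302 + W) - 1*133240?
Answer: -176048613442755286202/1321289503451171 ≈ -1.3324e+5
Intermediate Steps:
W = 3214945753/2921262162 (W = -73988*(-1/97468) + 40933*(1/119886) = 18497/24367 + 40933/119886 = 3214945753/2921262162 ≈ 1.1005)
1/(-452302 + W) - 1*133240 = 1/(-452302 + 3214945753/2921262162) - 1*133240 = 1/(-1321289503451171/2921262162) - 133240 = -2921262162/1321289503451171 - 133240 = -176048613442755286202/1321289503451171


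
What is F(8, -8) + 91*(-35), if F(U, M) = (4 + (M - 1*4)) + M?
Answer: -3201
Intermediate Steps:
F(U, M) = 2*M (F(U, M) = (4 + (M - 4)) + M = (4 + (-4 + M)) + M = M + M = 2*M)
F(8, -8) + 91*(-35) = 2*(-8) + 91*(-35) = -16 - 3185 = -3201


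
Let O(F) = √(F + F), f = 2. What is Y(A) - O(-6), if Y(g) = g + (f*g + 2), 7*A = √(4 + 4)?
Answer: 2 + 6*√2/7 - 2*I*√3 ≈ 3.2122 - 3.4641*I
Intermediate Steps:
O(F) = √2*√F (O(F) = √(2*F) = √2*√F)
A = 2*√2/7 (A = √(4 + 4)/7 = √8/7 = (2*√2)/7 = 2*√2/7 ≈ 0.40406)
Y(g) = 2 + 3*g (Y(g) = g + (2*g + 2) = g + (2 + 2*g) = 2 + 3*g)
Y(A) - O(-6) = (2 + 3*(2*√2/7)) - √2*√(-6) = (2 + 6*√2/7) - √2*I*√6 = (2 + 6*√2/7) - 2*I*√3 = 2 + 6*√2/7 - 2*I*√3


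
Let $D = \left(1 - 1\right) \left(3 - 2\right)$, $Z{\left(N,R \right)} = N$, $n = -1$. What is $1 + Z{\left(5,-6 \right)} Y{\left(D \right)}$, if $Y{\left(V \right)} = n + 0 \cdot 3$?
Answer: $-4$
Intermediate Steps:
$D = 0$ ($D = 0 \cdot 1 = 0$)
$Y{\left(V \right)} = -1$ ($Y{\left(V \right)} = -1 + 0 \cdot 3 = -1 + 0 = -1$)
$1 + Z{\left(5,-6 \right)} Y{\left(D \right)} = 1 + 5 \left(-1\right) = 1 - 5 = -4$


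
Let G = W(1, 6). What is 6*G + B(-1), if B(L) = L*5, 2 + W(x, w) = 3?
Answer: 1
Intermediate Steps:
W(x, w) = 1 (W(x, w) = -2 + 3 = 1)
G = 1
B(L) = 5*L
6*G + B(-1) = 6*1 + 5*(-1) = 6 - 5 = 1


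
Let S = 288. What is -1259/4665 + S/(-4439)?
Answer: -6932221/20707935 ≈ -0.33476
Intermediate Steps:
-1259/4665 + S/(-4439) = -1259/4665 + 288/(-4439) = -1259*1/4665 + 288*(-1/4439) = -1259/4665 - 288/4439 = -6932221/20707935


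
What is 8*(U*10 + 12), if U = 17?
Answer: 1456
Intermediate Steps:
8*(U*10 + 12) = 8*(17*10 + 12) = 8*(170 + 12) = 8*182 = 1456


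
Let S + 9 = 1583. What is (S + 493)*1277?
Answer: 2639559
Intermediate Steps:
S = 1574 (S = -9 + 1583 = 1574)
(S + 493)*1277 = (1574 + 493)*1277 = 2067*1277 = 2639559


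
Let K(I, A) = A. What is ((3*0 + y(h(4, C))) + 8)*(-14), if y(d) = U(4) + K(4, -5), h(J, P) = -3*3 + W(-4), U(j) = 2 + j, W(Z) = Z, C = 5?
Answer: -126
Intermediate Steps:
h(J, P) = -13 (h(J, P) = -3*3 - 4 = -9 - 4 = -13)
y(d) = 1 (y(d) = (2 + 4) - 5 = 6 - 5 = 1)
((3*0 + y(h(4, C))) + 8)*(-14) = ((3*0 + 1) + 8)*(-14) = ((0 + 1) + 8)*(-14) = (1 + 8)*(-14) = 9*(-14) = -126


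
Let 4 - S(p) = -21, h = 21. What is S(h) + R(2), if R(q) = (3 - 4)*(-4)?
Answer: 29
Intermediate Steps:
R(q) = 4 (R(q) = -1*(-4) = 4)
S(p) = 25 (S(p) = 4 - 1*(-21) = 4 + 21 = 25)
S(h) + R(2) = 25 + 4 = 29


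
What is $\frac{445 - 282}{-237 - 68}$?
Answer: $- \frac{163}{305} \approx -0.53443$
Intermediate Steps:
$\frac{445 - 282}{-237 - 68} = \frac{163}{-237 + \left(-143 + 75\right)} = \frac{163}{-237 - 68} = \frac{163}{-305} = 163 \left(- \frac{1}{305}\right) = - \frac{163}{305}$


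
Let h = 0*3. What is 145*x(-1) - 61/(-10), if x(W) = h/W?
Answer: 61/10 ≈ 6.1000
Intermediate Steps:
h = 0
x(W) = 0 (x(W) = 0/W = 0)
145*x(-1) - 61/(-10) = 145*0 - 61/(-10) = 0 - 61*(-⅒) = 0 + 61/10 = 61/10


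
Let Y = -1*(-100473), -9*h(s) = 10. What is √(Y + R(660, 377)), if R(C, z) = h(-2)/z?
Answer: √128521139383/1131 ≈ 316.97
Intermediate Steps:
h(s) = -10/9 (h(s) = -⅑*10 = -10/9)
R(C, z) = -10/(9*z)
Y = 100473
√(Y + R(660, 377)) = √(100473 - 10/9/377) = √(100473 - 10/9*1/377) = √(100473 - 10/3393) = √(340904879/3393) = √128521139383/1131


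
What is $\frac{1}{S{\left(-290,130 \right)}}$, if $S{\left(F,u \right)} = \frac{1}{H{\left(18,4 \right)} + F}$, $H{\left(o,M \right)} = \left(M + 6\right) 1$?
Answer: $-280$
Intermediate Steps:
$H{\left(o,M \right)} = 6 + M$ ($H{\left(o,M \right)} = \left(6 + M\right) 1 = 6 + M$)
$S{\left(F,u \right)} = \frac{1}{10 + F}$ ($S{\left(F,u \right)} = \frac{1}{\left(6 + 4\right) + F} = \frac{1}{10 + F}$)
$\frac{1}{S{\left(-290,130 \right)}} = \frac{1}{\frac{1}{10 - 290}} = \frac{1}{\frac{1}{-280}} = \frac{1}{- \frac{1}{280}} = -280$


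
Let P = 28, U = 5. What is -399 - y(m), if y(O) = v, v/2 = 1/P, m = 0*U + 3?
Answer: -5587/14 ≈ -399.07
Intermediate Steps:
m = 3 (m = 0*5 + 3 = 0 + 3 = 3)
v = 1/14 (v = 2/28 = 2*(1/28) = 1/14 ≈ 0.071429)
y(O) = 1/14
-399 - y(m) = -399 - 1*1/14 = -399 - 1/14 = -5587/14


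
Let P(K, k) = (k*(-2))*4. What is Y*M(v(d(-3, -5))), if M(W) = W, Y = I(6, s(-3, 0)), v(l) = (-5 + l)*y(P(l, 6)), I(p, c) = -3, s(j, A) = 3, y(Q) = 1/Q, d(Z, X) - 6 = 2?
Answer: 3/16 ≈ 0.18750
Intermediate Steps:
P(K, k) = -8*k (P(K, k) = -2*k*4 = -8*k)
d(Z, X) = 8 (d(Z, X) = 6 + 2 = 8)
v(l) = 5/48 - l/48 (v(l) = (-5 + l)/((-8*6)) = (-5 + l)/(-48) = (-5 + l)*(-1/48) = 5/48 - l/48)
Y = -3
Y*M(v(d(-3, -5))) = -3*(5/48 - 1/48*8) = -3*(5/48 - ⅙) = -3*(-1/16) = 3/16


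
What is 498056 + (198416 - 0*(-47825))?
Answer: 696472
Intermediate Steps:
498056 + (198416 - 0*(-47825)) = 498056 + (198416 - 1*0) = 498056 + (198416 + 0) = 498056 + 198416 = 696472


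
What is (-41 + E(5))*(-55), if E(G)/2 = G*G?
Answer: -495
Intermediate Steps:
E(G) = 2*G² (E(G) = 2*(G*G) = 2*G²)
(-41 + E(5))*(-55) = (-41 + 2*5²)*(-55) = (-41 + 2*25)*(-55) = (-41 + 50)*(-55) = 9*(-55) = -495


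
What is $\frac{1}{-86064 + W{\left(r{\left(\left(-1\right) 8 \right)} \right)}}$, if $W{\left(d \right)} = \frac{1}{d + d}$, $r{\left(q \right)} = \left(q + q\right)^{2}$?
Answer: $- \frac{512}{44064767} \approx -1.1619 \cdot 10^{-5}$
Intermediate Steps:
$r{\left(q \right)} = 4 q^{2}$ ($r{\left(q \right)} = \left(2 q\right)^{2} = 4 q^{2}$)
$W{\left(d \right)} = \frac{1}{2 d}$
$\frac{1}{-86064 + W{\left(r{\left(\left(-1\right) 8 \right)} \right)}} = \frac{1}{-86064 + \frac{1}{2 \cdot 4 \left(\left(-1\right) 8\right)^{2}}} = \frac{1}{-86064 + \frac{1}{2 \cdot 4 \left(-8\right)^{2}}} = \frac{1}{-86064 + \frac{1}{2 \cdot 4 \cdot 64}} = \frac{1}{-86064 + \frac{1}{2 \cdot 256}} = \frac{1}{-86064 + \frac{1}{2} \cdot \frac{1}{256}} = \frac{1}{-86064 + \frac{1}{512}} = \frac{1}{- \frac{44064767}{512}} = - \frac{512}{44064767}$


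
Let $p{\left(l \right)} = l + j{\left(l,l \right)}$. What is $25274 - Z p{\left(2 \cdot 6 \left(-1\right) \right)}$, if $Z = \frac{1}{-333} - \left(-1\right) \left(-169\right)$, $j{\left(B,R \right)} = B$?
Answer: $\frac{2355190}{111} \approx 21218.0$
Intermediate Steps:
$p{\left(l \right)} = 2 l$ ($p{\left(l \right)} = l + l = 2 l$)
$Z = - \frac{56278}{333}$ ($Z = - \frac{1}{333} - 169 = - \frac{56278}{333} \approx -169.0$)
$25274 - Z p{\left(2 \cdot 6 \left(-1\right) \right)} = 25274 - - \frac{56278 \cdot 2 \cdot 2 \cdot 6 \left(-1\right)}{333} = 25274 - - \frac{56278 \cdot 2 \cdot 12 \left(-1\right)}{333} = 25274 - - \frac{56278 \cdot 2 \left(-12\right)}{333} = 25274 - \left(- \frac{56278}{333}\right) \left(-24\right) = 25274 - \frac{450224}{111} = \frac{2355190}{111}$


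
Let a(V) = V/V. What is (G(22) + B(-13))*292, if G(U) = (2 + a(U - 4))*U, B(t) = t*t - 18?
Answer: 63364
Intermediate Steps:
B(t) = -18 + t**2 (B(t) = t**2 - 18 = -18 + t**2)
a(V) = 1
G(U) = 3*U (G(U) = (2 + 1)*U = 3*U)
(G(22) + B(-13))*292 = (3*22 + (-18 + (-13)**2))*292 = (66 + (-18 + 169))*292 = (66 + 151)*292 = 217*292 = 63364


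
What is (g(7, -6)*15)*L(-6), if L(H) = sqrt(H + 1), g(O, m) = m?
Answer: -90*I*sqrt(5) ≈ -201.25*I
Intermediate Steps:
L(H) = sqrt(1 + H)
(g(7, -6)*15)*L(-6) = (-6*15)*sqrt(1 - 6) = -90*I*sqrt(5)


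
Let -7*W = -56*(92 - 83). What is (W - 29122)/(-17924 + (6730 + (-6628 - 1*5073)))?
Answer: 5810/4579 ≈ 1.2688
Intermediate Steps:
W = 72 (W = -(-8)*(92 - 83) = -(-8)*9 = -⅐*(-504) = 72)
(W - 29122)/(-17924 + (6730 + (-6628 - 1*5073))) = (72 - 29122)/(-17924 + (6730 + (-6628 - 1*5073))) = -29050/(-17924 + (6730 + (-6628 - 5073))) = -29050/(-17924 + (6730 - 11701)) = -29050/(-17924 - 4971) = -29050/(-22895) = -29050*(-1/22895) = 5810/4579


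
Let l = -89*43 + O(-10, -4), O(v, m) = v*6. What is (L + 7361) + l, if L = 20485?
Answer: 23959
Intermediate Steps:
O(v, m) = 6*v
l = -3887 (l = -89*43 + 6*(-10) = -3827 - 60 = -3887)
(L + 7361) + l = (20485 + 7361) - 3887 = 27846 - 3887 = 23959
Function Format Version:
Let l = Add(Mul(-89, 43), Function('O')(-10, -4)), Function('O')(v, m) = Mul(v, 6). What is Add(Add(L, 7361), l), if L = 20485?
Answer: 23959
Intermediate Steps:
Function('O')(v, m) = Mul(6, v)
l = -3887 (l = Add(Mul(-89, 43), Mul(6, -10)) = Add(-3827, -60) = -3887)
Add(Add(L, 7361), l) = Add(Add(20485, 7361), -3887) = Add(27846, -3887) = 23959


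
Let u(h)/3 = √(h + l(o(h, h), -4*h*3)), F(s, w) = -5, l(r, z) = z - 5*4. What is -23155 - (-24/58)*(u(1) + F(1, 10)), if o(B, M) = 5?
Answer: -671555/29 + 36*I*√31/29 ≈ -23157.0 + 6.9117*I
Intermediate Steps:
l(r, z) = -20 + z (l(r, z) = z - 20 = -20 + z)
u(h) = 3*√(-20 - 11*h) (u(h) = 3*√(h + (-20 - 4*h*3)) = 3*√(h + (-20 - 12*h)) = 3*√(-20 - 11*h))
-23155 - (-24/58)*(u(1) + F(1, 10)) = -23155 - (-24/58)*(3*√(-20 - 11*1) - 5) = -23155 - (-24*1/58)*(3*√(-20 - 11) - 5) = -23155 - (-12)*(3*√(-31) - 5)/29 = -23155 - (-12)*(3*(I*√31) - 5)/29 = -23155 - (-12)*(3*I*√31 - 5)/29 = -23155 - (-12)*(-5 + 3*I*√31)/29 = -23155 - (60/29 - 36*I*√31/29) = -23155 + (-60/29 + 36*I*√31/29) = -671555/29 + 36*I*√31/29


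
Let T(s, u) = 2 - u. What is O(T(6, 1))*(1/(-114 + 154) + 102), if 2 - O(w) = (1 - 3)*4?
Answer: 4081/4 ≈ 1020.3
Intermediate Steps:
O(w) = 10 (O(w) = 2 - (1 - 3)*4 = 2 - (-2)*4 = 2 - 1*(-8) = 2 + 8 = 10)
O(T(6, 1))*(1/(-114 + 154) + 102) = 10*(1/(-114 + 154) + 102) = 10*(1/40 + 102) = 10*(4081/40) = 4081/4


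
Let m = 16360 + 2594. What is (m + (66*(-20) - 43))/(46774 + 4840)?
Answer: 17591/51614 ≈ 0.34082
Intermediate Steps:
m = 18954
(m + (66*(-20) - 43))/(46774 + 4840) = (18954 + (66*(-20) - 43))/(46774 + 4840) = (18954 + (-1320 - 43))/51614 = (18954 - 1363)*(1/51614) = 17591*(1/51614) = 17591/51614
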